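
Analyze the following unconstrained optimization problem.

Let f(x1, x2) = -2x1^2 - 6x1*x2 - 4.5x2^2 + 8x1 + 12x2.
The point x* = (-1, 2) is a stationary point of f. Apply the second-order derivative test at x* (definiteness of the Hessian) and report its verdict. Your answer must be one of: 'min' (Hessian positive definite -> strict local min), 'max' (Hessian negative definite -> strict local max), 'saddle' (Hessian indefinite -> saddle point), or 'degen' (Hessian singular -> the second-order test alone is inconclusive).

Compute the Hessian H = grad^2 f:
  H = [[-4, -6], [-6, -9]]
Verify stationarity: grad f(x*) = H x* + g = (0, 0).
Eigenvalues of H: -13, 0.
H has a zero eigenvalue (singular; negative semidefinite but not definite), so H is neither positive definite, negative definite, nor indefinite. The second-order test alone is inconclusive -> degen.
(Indeed, f is constant along the null direction of H through x*, so x* is not a strict local extremum.)

degen


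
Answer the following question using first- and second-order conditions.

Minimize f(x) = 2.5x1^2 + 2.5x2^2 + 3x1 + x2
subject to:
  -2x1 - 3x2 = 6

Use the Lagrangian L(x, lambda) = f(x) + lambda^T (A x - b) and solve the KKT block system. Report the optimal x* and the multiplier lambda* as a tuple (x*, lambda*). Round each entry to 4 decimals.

Form the Lagrangian:
  L(x, lambda) = (1/2) x^T Q x + c^T x + lambda^T (A x - b)
Stationarity (grad_x L = 0): Q x + c + A^T lambda = 0.
Primal feasibility: A x = b.

This gives the KKT block system:
  [ Q   A^T ] [ x     ]   [-c ]
  [ A    0  ] [ lambda ] = [ b ]

Solving the linear system:
  x*      = (-1.2462, -1.1692)
  lambda* = (-1.6154)
  f(x*)   = 2.3923

x* = (-1.2462, -1.1692), lambda* = (-1.6154)


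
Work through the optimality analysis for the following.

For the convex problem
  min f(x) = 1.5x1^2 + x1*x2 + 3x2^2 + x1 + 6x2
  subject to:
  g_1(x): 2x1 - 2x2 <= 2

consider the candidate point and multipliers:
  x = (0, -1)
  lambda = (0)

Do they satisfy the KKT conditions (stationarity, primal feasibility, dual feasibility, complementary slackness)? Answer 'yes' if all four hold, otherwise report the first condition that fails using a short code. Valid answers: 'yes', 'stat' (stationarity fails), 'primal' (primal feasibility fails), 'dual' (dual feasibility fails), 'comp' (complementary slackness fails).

Gradient of f: grad f(x) = Q x + c = (0, 0)
Constraint values g_i(x) = a_i^T x - b_i:
  g_1((0, -1)) = 0
Stationarity residual: grad f(x) + sum_i lambda_i a_i = (0, 0)
  -> stationarity OK
Primal feasibility (all g_i <= 0): OK
Dual feasibility (all lambda_i >= 0): OK
Complementary slackness (lambda_i * g_i(x) = 0 for all i): OK

Verdict: yes, KKT holds.

yes


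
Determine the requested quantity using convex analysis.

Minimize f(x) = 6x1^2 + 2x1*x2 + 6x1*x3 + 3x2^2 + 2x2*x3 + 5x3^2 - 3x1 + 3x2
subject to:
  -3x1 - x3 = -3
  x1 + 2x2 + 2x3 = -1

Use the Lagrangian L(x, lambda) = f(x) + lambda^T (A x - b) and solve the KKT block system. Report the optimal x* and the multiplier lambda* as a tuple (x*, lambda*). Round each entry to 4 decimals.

Form the Lagrangian:
  L(x, lambda) = (1/2) x^T Q x + c^T x + lambda^T (A x - b)
Stationarity (grad_x L = 0): Q x + c + A^T lambda = 0.
Primal feasibility: A x = b.

This gives the KKT block system:
  [ Q   A^T ] [ x     ]   [-c ]
  [ A    0  ] [ lambda ] = [ b ]

Solving the linear system:
  x*      = (1.0898, -0.7754, -0.2695)
  lambda* = (2.3054, 0.006)
  f(x*)   = 0.6632

x* = (1.0898, -0.7754, -0.2695), lambda* = (2.3054, 0.006)


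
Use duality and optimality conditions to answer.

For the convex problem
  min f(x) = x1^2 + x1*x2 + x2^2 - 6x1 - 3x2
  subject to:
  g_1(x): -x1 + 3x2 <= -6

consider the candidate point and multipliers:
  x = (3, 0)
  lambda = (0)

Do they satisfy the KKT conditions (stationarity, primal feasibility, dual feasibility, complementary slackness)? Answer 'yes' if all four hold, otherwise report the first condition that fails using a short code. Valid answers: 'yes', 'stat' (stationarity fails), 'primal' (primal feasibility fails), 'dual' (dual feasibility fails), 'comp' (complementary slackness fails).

Gradient of f: grad f(x) = Q x + c = (0, 0)
Constraint values g_i(x) = a_i^T x - b_i:
  g_1((3, 0)) = 3
Stationarity residual: grad f(x) + sum_i lambda_i a_i = (0, 0)
  -> stationarity OK
Primal feasibility (all g_i <= 0): FAILS
Dual feasibility (all lambda_i >= 0): OK
Complementary slackness (lambda_i * g_i(x) = 0 for all i): OK

Verdict: the first failing condition is primal_feasibility -> primal.

primal


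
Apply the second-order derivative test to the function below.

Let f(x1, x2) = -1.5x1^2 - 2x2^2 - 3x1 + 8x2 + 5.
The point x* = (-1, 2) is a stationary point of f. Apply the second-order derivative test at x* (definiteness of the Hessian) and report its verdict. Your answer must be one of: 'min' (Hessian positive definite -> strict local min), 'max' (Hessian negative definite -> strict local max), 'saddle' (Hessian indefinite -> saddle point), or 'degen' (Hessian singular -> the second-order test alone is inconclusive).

Compute the Hessian H = grad^2 f:
  H = [[-3, 0], [0, -4]]
Verify stationarity: grad f(x*) = H x* + g = (0, 0).
Eigenvalues of H: -4, -3.
Both eigenvalues < 0, so H is negative definite -> x* is a strict local max.

max


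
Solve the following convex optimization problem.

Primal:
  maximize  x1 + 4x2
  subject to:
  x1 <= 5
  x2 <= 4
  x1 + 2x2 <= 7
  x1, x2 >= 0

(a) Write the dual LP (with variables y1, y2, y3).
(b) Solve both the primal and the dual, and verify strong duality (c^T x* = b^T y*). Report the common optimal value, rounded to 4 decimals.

The standard primal-dual pair for 'max c^T x s.t. A x <= b, x >= 0' is:
  Dual:  min b^T y  s.t.  A^T y >= c,  y >= 0.

So the dual LP is:
  minimize  5y1 + 4y2 + 7y3
  subject to:
    y1 + y3 >= 1
    y2 + 2y3 >= 4
    y1, y2, y3 >= 0

Solving the primal: x* = (0, 3.5).
  primal value c^T x* = 14.
Solving the dual: y* = (0, 0, 2).
  dual value b^T y* = 14.
Strong duality: c^T x* = b^T y*. Confirmed.

14


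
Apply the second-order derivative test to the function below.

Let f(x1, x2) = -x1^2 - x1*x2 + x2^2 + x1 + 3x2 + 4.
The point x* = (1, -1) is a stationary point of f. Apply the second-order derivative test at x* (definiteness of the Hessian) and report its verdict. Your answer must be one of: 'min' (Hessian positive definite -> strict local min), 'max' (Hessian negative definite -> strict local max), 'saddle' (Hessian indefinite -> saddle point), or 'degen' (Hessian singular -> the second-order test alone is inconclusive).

Compute the Hessian H = grad^2 f:
  H = [[-2, -1], [-1, 2]]
Verify stationarity: grad f(x*) = H x* + g = (0, 0).
Eigenvalues of H: -2.2361, 2.2361.
Eigenvalues have mixed signs, so H is indefinite -> x* is a saddle point.

saddle


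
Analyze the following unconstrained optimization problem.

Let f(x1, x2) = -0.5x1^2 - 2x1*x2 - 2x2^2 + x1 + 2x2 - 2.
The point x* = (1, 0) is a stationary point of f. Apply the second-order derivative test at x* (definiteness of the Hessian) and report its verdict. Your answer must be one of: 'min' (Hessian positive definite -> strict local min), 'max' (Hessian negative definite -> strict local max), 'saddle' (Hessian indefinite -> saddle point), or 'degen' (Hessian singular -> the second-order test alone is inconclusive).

Compute the Hessian H = grad^2 f:
  H = [[-1, -2], [-2, -4]]
Verify stationarity: grad f(x*) = H x* + g = (0, 0).
Eigenvalues of H: -5, 0.
H has a zero eigenvalue (singular; negative semidefinite but not definite), so H is neither positive definite, negative definite, nor indefinite. The second-order test alone is inconclusive -> degen.
(Indeed, f is constant along the null direction of H through x*, so x* is not a strict local extremum.)

degen


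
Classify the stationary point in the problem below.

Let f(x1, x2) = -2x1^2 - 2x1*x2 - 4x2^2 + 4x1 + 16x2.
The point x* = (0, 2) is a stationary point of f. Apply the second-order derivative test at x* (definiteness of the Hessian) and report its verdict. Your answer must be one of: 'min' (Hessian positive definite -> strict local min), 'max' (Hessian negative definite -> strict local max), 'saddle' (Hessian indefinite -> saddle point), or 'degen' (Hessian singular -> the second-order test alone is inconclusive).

Compute the Hessian H = grad^2 f:
  H = [[-4, -2], [-2, -8]]
Verify stationarity: grad f(x*) = H x* + g = (0, 0).
Eigenvalues of H: -8.8284, -3.1716.
Both eigenvalues < 0, so H is negative definite -> x* is a strict local max.

max


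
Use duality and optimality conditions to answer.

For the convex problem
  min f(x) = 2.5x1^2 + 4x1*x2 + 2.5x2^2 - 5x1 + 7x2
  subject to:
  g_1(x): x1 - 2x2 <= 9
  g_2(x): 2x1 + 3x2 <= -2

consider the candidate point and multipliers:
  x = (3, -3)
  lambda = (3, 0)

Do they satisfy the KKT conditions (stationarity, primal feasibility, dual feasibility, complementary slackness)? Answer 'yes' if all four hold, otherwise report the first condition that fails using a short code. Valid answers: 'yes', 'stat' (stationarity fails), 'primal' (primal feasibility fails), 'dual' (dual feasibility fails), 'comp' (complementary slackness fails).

Gradient of f: grad f(x) = Q x + c = (-2, 4)
Constraint values g_i(x) = a_i^T x - b_i:
  g_1((3, -3)) = 0
  g_2((3, -3)) = -1
Stationarity residual: grad f(x) + sum_i lambda_i a_i = (1, -2)
  -> stationarity FAILS
Primal feasibility (all g_i <= 0): OK
Dual feasibility (all lambda_i >= 0): OK
Complementary slackness (lambda_i * g_i(x) = 0 for all i): OK

Verdict: the first failing condition is stationarity -> stat.

stat


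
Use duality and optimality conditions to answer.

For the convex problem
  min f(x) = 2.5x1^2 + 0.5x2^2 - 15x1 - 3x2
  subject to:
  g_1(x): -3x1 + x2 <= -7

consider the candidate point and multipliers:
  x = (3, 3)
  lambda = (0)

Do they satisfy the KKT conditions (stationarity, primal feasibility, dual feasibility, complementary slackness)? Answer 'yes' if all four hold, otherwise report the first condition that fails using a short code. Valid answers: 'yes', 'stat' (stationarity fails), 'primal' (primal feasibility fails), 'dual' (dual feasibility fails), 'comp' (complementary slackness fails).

Gradient of f: grad f(x) = Q x + c = (0, 0)
Constraint values g_i(x) = a_i^T x - b_i:
  g_1((3, 3)) = 1
Stationarity residual: grad f(x) + sum_i lambda_i a_i = (0, 0)
  -> stationarity OK
Primal feasibility (all g_i <= 0): FAILS
Dual feasibility (all lambda_i >= 0): OK
Complementary slackness (lambda_i * g_i(x) = 0 for all i): OK

Verdict: the first failing condition is primal_feasibility -> primal.

primal


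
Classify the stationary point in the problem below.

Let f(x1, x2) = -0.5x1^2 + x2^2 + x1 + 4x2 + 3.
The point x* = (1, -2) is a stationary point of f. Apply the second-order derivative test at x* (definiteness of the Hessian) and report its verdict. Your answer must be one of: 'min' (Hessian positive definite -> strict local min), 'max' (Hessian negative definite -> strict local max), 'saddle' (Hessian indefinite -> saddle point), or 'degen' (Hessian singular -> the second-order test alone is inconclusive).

Compute the Hessian H = grad^2 f:
  H = [[-1, 0], [0, 2]]
Verify stationarity: grad f(x*) = H x* + g = (0, 0).
Eigenvalues of H: -1, 2.
Eigenvalues have mixed signs, so H is indefinite -> x* is a saddle point.

saddle


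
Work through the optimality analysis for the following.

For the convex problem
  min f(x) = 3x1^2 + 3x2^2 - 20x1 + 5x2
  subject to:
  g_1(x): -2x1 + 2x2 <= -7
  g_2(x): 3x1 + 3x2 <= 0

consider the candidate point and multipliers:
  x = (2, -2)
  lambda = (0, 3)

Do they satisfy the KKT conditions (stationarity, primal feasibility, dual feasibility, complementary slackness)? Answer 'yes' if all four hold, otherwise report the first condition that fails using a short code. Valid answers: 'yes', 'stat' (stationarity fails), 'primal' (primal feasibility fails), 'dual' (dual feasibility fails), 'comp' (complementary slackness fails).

Gradient of f: grad f(x) = Q x + c = (-8, -7)
Constraint values g_i(x) = a_i^T x - b_i:
  g_1((2, -2)) = -1
  g_2((2, -2)) = 0
Stationarity residual: grad f(x) + sum_i lambda_i a_i = (1, 2)
  -> stationarity FAILS
Primal feasibility (all g_i <= 0): OK
Dual feasibility (all lambda_i >= 0): OK
Complementary slackness (lambda_i * g_i(x) = 0 for all i): OK

Verdict: the first failing condition is stationarity -> stat.

stat


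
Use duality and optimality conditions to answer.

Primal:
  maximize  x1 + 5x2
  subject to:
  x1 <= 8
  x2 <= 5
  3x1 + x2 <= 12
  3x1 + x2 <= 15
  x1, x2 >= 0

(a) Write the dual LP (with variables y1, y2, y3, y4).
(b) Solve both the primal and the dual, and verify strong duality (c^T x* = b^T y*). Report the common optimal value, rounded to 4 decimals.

The standard primal-dual pair for 'max c^T x s.t. A x <= b, x >= 0' is:
  Dual:  min b^T y  s.t.  A^T y >= c,  y >= 0.

So the dual LP is:
  minimize  8y1 + 5y2 + 12y3 + 15y4
  subject to:
    y1 + 3y3 + 3y4 >= 1
    y2 + y3 + y4 >= 5
    y1, y2, y3, y4 >= 0

Solving the primal: x* = (2.3333, 5).
  primal value c^T x* = 27.3333.
Solving the dual: y* = (0, 4.6667, 0.3333, 0).
  dual value b^T y* = 27.3333.
Strong duality: c^T x* = b^T y*. Confirmed.

27.3333


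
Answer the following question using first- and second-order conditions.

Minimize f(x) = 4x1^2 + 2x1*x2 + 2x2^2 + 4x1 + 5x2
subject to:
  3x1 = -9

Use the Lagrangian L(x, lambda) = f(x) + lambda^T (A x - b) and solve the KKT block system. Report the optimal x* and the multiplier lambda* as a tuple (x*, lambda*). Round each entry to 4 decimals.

Form the Lagrangian:
  L(x, lambda) = (1/2) x^T Q x + c^T x + lambda^T (A x - b)
Stationarity (grad_x L = 0): Q x + c + A^T lambda = 0.
Primal feasibility: A x = b.

This gives the KKT block system:
  [ Q   A^T ] [ x     ]   [-c ]
  [ A    0  ] [ lambda ] = [ b ]

Solving the linear system:
  x*      = (-3, 0.25)
  lambda* = (6.5)
  f(x*)   = 23.875

x* = (-3, 0.25), lambda* = (6.5)


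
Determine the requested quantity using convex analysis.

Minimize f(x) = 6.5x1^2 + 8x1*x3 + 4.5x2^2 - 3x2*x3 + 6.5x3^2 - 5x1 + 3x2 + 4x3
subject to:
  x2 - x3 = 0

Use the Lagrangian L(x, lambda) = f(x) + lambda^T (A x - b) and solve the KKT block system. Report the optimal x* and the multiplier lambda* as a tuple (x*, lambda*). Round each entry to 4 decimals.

Form the Lagrangian:
  L(x, lambda) = (1/2) x^T Q x + c^T x + lambda^T (A x - b)
Stationarity (grad_x L = 0): Q x + c + A^T lambda = 0.
Primal feasibility: A x = b.

This gives the KKT block system:
  [ Q   A^T ] [ x     ]   [-c ]
  [ A    0  ] [ lambda ] = [ b ]

Solving the linear system:
  x*      = (0.9444, -0.9097, -0.9097)
  lambda* = (2.4583)
  f(x*)   = -5.5451

x* = (0.9444, -0.9097, -0.9097), lambda* = (2.4583)


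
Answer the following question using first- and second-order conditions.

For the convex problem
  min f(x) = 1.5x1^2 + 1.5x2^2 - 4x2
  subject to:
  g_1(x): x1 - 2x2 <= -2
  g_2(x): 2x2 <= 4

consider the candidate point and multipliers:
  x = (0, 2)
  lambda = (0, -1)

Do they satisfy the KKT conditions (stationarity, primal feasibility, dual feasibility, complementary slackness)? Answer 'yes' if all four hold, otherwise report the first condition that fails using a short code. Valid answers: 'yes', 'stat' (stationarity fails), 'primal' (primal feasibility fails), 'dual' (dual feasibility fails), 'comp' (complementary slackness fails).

Gradient of f: grad f(x) = Q x + c = (0, 2)
Constraint values g_i(x) = a_i^T x - b_i:
  g_1((0, 2)) = -2
  g_2((0, 2)) = 0
Stationarity residual: grad f(x) + sum_i lambda_i a_i = (0, 0)
  -> stationarity OK
Primal feasibility (all g_i <= 0): OK
Dual feasibility (all lambda_i >= 0): FAILS
Complementary slackness (lambda_i * g_i(x) = 0 for all i): OK

Verdict: the first failing condition is dual_feasibility -> dual.

dual


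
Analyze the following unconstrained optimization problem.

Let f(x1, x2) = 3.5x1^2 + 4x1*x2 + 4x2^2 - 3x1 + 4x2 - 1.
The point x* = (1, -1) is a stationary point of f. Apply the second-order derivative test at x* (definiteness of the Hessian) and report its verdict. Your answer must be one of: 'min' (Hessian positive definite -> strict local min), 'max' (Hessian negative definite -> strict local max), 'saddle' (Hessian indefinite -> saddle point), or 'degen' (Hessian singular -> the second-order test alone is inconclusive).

Compute the Hessian H = grad^2 f:
  H = [[7, 4], [4, 8]]
Verify stationarity: grad f(x*) = H x* + g = (0, 0).
Eigenvalues of H: 3.4689, 11.5311.
Both eigenvalues > 0, so H is positive definite -> x* is a strict local min.

min


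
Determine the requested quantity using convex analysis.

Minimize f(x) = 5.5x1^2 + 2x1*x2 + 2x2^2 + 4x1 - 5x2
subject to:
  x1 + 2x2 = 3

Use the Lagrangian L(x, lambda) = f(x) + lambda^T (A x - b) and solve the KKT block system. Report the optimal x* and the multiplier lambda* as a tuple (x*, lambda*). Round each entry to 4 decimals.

Form the Lagrangian:
  L(x, lambda) = (1/2) x^T Q x + c^T x + lambda^T (A x - b)
Stationarity (grad_x L = 0): Q x + c + A^T lambda = 0.
Primal feasibility: A x = b.

This gives the KKT block system:
  [ Q   A^T ] [ x     ]   [-c ]
  [ A    0  ] [ lambda ] = [ b ]

Solving the linear system:
  x*      = (-0.65, 1.825)
  lambda* = (-0.5)
  f(x*)   = -5.1125

x* = (-0.65, 1.825), lambda* = (-0.5)


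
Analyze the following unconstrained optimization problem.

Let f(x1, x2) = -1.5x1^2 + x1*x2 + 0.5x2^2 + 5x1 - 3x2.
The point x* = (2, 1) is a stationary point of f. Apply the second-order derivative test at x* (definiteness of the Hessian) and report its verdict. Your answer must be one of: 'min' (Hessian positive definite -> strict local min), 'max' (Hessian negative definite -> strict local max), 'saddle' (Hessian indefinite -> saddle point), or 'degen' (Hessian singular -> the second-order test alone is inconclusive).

Compute the Hessian H = grad^2 f:
  H = [[-3, 1], [1, 1]]
Verify stationarity: grad f(x*) = H x* + g = (0, 0).
Eigenvalues of H: -3.2361, 1.2361.
Eigenvalues have mixed signs, so H is indefinite -> x* is a saddle point.

saddle


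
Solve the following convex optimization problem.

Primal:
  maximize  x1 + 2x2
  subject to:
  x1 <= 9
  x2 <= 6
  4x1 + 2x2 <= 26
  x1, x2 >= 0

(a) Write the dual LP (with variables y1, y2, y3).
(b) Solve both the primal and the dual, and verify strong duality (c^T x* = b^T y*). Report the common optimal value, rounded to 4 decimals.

The standard primal-dual pair for 'max c^T x s.t. A x <= b, x >= 0' is:
  Dual:  min b^T y  s.t.  A^T y >= c,  y >= 0.

So the dual LP is:
  minimize  9y1 + 6y2 + 26y3
  subject to:
    y1 + 4y3 >= 1
    y2 + 2y3 >= 2
    y1, y2, y3 >= 0

Solving the primal: x* = (3.5, 6).
  primal value c^T x* = 15.5.
Solving the dual: y* = (0, 1.5, 0.25).
  dual value b^T y* = 15.5.
Strong duality: c^T x* = b^T y*. Confirmed.

15.5


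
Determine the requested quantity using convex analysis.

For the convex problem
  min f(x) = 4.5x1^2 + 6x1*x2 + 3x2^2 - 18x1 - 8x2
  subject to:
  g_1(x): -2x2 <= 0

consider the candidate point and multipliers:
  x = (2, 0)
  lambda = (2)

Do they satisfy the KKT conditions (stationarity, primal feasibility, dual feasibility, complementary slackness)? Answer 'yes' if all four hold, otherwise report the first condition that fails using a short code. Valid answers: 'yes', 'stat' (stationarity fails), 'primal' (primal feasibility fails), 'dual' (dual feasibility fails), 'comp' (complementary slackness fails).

Gradient of f: grad f(x) = Q x + c = (0, 4)
Constraint values g_i(x) = a_i^T x - b_i:
  g_1((2, 0)) = 0
Stationarity residual: grad f(x) + sum_i lambda_i a_i = (0, 0)
  -> stationarity OK
Primal feasibility (all g_i <= 0): OK
Dual feasibility (all lambda_i >= 0): OK
Complementary slackness (lambda_i * g_i(x) = 0 for all i): OK

Verdict: yes, KKT holds.

yes


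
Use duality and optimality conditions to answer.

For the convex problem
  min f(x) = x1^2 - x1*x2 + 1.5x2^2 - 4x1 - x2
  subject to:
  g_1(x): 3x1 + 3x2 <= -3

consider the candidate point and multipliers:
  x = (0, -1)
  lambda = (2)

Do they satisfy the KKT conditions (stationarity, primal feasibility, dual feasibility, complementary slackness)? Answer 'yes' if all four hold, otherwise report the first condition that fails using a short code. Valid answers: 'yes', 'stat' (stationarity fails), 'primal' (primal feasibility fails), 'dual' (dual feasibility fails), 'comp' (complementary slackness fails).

Gradient of f: grad f(x) = Q x + c = (-3, -4)
Constraint values g_i(x) = a_i^T x - b_i:
  g_1((0, -1)) = 0
Stationarity residual: grad f(x) + sum_i lambda_i a_i = (3, 2)
  -> stationarity FAILS
Primal feasibility (all g_i <= 0): OK
Dual feasibility (all lambda_i >= 0): OK
Complementary slackness (lambda_i * g_i(x) = 0 for all i): OK

Verdict: the first failing condition is stationarity -> stat.

stat


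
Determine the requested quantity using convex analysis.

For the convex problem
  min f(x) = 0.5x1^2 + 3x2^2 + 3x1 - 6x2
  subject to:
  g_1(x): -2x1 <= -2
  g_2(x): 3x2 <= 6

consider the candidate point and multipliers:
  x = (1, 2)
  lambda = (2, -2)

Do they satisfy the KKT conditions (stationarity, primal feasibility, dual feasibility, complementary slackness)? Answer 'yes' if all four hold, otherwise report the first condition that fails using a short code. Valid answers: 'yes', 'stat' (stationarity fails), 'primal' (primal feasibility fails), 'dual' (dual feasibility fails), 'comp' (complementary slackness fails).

Gradient of f: grad f(x) = Q x + c = (4, 6)
Constraint values g_i(x) = a_i^T x - b_i:
  g_1((1, 2)) = 0
  g_2((1, 2)) = 0
Stationarity residual: grad f(x) + sum_i lambda_i a_i = (0, 0)
  -> stationarity OK
Primal feasibility (all g_i <= 0): OK
Dual feasibility (all lambda_i >= 0): FAILS
Complementary slackness (lambda_i * g_i(x) = 0 for all i): OK

Verdict: the first failing condition is dual_feasibility -> dual.

dual


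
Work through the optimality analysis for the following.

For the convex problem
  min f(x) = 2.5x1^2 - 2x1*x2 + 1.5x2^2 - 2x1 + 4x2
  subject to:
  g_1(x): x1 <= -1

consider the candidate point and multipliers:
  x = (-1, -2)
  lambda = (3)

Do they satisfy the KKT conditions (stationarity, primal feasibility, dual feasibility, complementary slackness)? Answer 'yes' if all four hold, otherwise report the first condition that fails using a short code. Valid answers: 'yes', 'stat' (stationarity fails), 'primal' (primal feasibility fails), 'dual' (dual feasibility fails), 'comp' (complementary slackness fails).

Gradient of f: grad f(x) = Q x + c = (-3, 0)
Constraint values g_i(x) = a_i^T x - b_i:
  g_1((-1, -2)) = 0
Stationarity residual: grad f(x) + sum_i lambda_i a_i = (0, 0)
  -> stationarity OK
Primal feasibility (all g_i <= 0): OK
Dual feasibility (all lambda_i >= 0): OK
Complementary slackness (lambda_i * g_i(x) = 0 for all i): OK

Verdict: yes, KKT holds.

yes


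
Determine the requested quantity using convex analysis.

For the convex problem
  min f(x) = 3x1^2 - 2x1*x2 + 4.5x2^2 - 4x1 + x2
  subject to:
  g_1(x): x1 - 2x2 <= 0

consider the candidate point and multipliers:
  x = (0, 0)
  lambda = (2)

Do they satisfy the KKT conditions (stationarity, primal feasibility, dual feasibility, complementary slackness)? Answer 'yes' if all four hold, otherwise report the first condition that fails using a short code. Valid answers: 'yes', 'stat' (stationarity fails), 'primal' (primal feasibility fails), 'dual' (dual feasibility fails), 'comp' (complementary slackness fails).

Gradient of f: grad f(x) = Q x + c = (-4, 1)
Constraint values g_i(x) = a_i^T x - b_i:
  g_1((0, 0)) = 0
Stationarity residual: grad f(x) + sum_i lambda_i a_i = (-2, -3)
  -> stationarity FAILS
Primal feasibility (all g_i <= 0): OK
Dual feasibility (all lambda_i >= 0): OK
Complementary slackness (lambda_i * g_i(x) = 0 for all i): OK

Verdict: the first failing condition is stationarity -> stat.

stat


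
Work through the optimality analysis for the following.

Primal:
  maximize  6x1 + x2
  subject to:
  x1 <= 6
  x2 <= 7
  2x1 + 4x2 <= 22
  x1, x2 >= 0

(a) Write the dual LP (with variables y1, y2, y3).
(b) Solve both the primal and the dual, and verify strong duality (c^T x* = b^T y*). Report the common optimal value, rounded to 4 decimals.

The standard primal-dual pair for 'max c^T x s.t. A x <= b, x >= 0' is:
  Dual:  min b^T y  s.t.  A^T y >= c,  y >= 0.

So the dual LP is:
  minimize  6y1 + 7y2 + 22y3
  subject to:
    y1 + 2y3 >= 6
    y2 + 4y3 >= 1
    y1, y2, y3 >= 0

Solving the primal: x* = (6, 2.5).
  primal value c^T x* = 38.5.
Solving the dual: y* = (5.5, 0, 0.25).
  dual value b^T y* = 38.5.
Strong duality: c^T x* = b^T y*. Confirmed.

38.5


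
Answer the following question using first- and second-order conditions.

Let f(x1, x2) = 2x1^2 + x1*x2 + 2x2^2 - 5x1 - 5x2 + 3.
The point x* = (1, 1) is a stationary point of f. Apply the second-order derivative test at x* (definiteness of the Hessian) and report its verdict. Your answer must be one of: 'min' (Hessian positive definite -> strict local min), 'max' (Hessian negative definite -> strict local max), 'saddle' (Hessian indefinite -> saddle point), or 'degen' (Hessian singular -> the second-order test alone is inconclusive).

Compute the Hessian H = grad^2 f:
  H = [[4, 1], [1, 4]]
Verify stationarity: grad f(x*) = H x* + g = (0, 0).
Eigenvalues of H: 3, 5.
Both eigenvalues > 0, so H is positive definite -> x* is a strict local min.

min


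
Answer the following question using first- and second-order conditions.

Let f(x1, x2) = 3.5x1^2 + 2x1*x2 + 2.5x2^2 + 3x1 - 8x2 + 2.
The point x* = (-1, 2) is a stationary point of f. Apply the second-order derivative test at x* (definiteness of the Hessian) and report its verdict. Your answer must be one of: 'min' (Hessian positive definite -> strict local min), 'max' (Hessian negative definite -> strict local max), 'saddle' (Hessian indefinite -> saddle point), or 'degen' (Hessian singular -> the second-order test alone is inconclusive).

Compute the Hessian H = grad^2 f:
  H = [[7, 2], [2, 5]]
Verify stationarity: grad f(x*) = H x* + g = (0, 0).
Eigenvalues of H: 3.7639, 8.2361.
Both eigenvalues > 0, so H is positive definite -> x* is a strict local min.

min


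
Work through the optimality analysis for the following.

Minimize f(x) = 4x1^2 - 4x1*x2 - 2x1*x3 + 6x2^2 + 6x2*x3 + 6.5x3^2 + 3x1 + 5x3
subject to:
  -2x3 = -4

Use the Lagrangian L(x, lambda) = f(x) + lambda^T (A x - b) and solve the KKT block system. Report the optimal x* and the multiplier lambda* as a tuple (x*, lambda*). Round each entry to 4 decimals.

Form the Lagrangian:
  L(x, lambda) = (1/2) x^T Q x + c^T x + lambda^T (A x - b)
Stationarity (grad_x L = 0): Q x + c + A^T lambda = 0.
Primal feasibility: A x = b.

This gives the KKT block system:
  [ Q   A^T ] [ x     ]   [-c ]
  [ A    0  ] [ lambda ] = [ b ]

Solving the linear system:
  x*      = (-0.45, -1.15, 2)
  lambda* = (12.5)
  f(x*)   = 29.325

x* = (-0.45, -1.15, 2), lambda* = (12.5)


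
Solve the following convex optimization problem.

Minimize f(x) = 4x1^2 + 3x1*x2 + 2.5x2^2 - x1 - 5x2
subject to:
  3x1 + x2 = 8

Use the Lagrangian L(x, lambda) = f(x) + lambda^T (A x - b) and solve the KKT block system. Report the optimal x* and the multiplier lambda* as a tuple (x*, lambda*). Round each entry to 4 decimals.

Form the Lagrangian:
  L(x, lambda) = (1/2) x^T Q x + c^T x + lambda^T (A x - b)
Stationarity (grad_x L = 0): Q x + c + A^T lambda = 0.
Primal feasibility: A x = b.

This gives the KKT block system:
  [ Q   A^T ] [ x     ]   [-c ]
  [ A    0  ] [ lambda ] = [ b ]

Solving the linear system:
  x*      = (2.3429, 0.9714)
  lambda* = (-6.8857)
  f(x*)   = 23.9429

x* = (2.3429, 0.9714), lambda* = (-6.8857)


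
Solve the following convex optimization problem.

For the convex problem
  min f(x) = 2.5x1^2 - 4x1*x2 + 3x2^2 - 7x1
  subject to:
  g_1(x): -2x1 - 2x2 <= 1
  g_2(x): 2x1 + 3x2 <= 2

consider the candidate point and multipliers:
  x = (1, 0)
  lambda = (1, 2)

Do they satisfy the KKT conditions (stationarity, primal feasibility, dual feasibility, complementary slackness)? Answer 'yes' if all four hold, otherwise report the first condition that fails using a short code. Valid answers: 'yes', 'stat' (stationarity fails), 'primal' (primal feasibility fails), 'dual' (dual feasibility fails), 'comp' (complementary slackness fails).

Gradient of f: grad f(x) = Q x + c = (-2, -4)
Constraint values g_i(x) = a_i^T x - b_i:
  g_1((1, 0)) = -3
  g_2((1, 0)) = 0
Stationarity residual: grad f(x) + sum_i lambda_i a_i = (0, 0)
  -> stationarity OK
Primal feasibility (all g_i <= 0): OK
Dual feasibility (all lambda_i >= 0): OK
Complementary slackness (lambda_i * g_i(x) = 0 for all i): FAILS

Verdict: the first failing condition is complementary_slackness -> comp.

comp


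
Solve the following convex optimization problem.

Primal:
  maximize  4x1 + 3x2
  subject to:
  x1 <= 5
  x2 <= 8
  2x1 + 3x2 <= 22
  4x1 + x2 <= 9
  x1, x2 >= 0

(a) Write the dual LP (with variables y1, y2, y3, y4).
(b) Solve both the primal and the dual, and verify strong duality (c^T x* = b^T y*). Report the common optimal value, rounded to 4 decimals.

The standard primal-dual pair for 'max c^T x s.t. A x <= b, x >= 0' is:
  Dual:  min b^T y  s.t.  A^T y >= c,  y >= 0.

So the dual LP is:
  minimize  5y1 + 8y2 + 22y3 + 9y4
  subject to:
    y1 + 2y3 + 4y4 >= 4
    y2 + 3y3 + y4 >= 3
    y1, y2, y3, y4 >= 0

Solving the primal: x* = (0.5, 7).
  primal value c^T x* = 23.
Solving the dual: y* = (0, 0, 0.8, 0.6).
  dual value b^T y* = 23.
Strong duality: c^T x* = b^T y*. Confirmed.

23


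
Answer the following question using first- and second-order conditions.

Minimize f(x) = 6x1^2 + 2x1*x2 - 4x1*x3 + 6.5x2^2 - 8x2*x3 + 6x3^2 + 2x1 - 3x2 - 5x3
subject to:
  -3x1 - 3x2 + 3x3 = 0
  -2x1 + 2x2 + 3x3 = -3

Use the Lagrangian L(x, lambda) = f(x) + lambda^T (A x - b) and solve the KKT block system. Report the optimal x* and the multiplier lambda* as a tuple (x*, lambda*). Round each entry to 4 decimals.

Form the Lagrangian:
  L(x, lambda) = (1/2) x^T Q x + c^T x + lambda^T (A x - b)
Stationarity (grad_x L = 0): Q x + c + A^T lambda = 0.
Primal feasibility: A x = b.

This gives the KKT block system:
  [ Q   A^T ] [ x     ]   [-c ]
  [ A    0  ] [ lambda ] = [ b ]

Solving the linear system:
  x*      = (0.0977, -0.6195, -0.5219)
  lambda* = (-0.4439, 2.6761)
  f(x*)   = 6.3458

x* = (0.0977, -0.6195, -0.5219), lambda* = (-0.4439, 2.6761)


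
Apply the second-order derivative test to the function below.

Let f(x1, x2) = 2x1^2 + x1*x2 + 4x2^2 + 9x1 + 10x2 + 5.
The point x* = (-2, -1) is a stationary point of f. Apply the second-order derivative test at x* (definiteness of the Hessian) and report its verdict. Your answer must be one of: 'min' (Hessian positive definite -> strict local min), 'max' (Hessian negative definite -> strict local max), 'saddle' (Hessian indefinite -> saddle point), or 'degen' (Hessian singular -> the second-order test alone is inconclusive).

Compute the Hessian H = grad^2 f:
  H = [[4, 1], [1, 8]]
Verify stationarity: grad f(x*) = H x* + g = (0, 0).
Eigenvalues of H: 3.7639, 8.2361.
Both eigenvalues > 0, so H is positive definite -> x* is a strict local min.

min


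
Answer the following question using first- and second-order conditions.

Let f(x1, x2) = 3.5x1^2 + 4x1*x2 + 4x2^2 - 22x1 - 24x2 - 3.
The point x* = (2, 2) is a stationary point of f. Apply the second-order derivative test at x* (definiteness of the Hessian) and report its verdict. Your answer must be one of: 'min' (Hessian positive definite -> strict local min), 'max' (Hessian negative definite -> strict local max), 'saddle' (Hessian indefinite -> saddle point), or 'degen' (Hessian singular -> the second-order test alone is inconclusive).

Compute the Hessian H = grad^2 f:
  H = [[7, 4], [4, 8]]
Verify stationarity: grad f(x*) = H x* + g = (0, 0).
Eigenvalues of H: 3.4689, 11.5311.
Both eigenvalues > 0, so H is positive definite -> x* is a strict local min.

min


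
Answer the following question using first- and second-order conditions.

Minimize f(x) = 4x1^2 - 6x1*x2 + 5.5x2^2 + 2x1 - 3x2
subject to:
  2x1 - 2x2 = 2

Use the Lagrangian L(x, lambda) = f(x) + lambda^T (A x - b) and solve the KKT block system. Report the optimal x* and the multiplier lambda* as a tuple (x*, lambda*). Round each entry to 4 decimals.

Form the Lagrangian:
  L(x, lambda) = (1/2) x^T Q x + c^T x + lambda^T (A x - b)
Stationarity (grad_x L = 0): Q x + c + A^T lambda = 0.
Primal feasibility: A x = b.

This gives the KKT block system:
  [ Q   A^T ] [ x     ]   [-c ]
  [ A    0  ] [ lambda ] = [ b ]

Solving the linear system:
  x*      = (0.8571, -0.1429)
  lambda* = (-4.8571)
  f(x*)   = 5.9286

x* = (0.8571, -0.1429), lambda* = (-4.8571)


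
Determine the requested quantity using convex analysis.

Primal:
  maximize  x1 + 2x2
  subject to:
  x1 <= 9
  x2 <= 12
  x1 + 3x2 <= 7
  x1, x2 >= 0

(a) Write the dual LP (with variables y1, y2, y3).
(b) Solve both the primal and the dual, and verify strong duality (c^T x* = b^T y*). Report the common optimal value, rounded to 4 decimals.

The standard primal-dual pair for 'max c^T x s.t. A x <= b, x >= 0' is:
  Dual:  min b^T y  s.t.  A^T y >= c,  y >= 0.

So the dual LP is:
  minimize  9y1 + 12y2 + 7y3
  subject to:
    y1 + y3 >= 1
    y2 + 3y3 >= 2
    y1, y2, y3 >= 0

Solving the primal: x* = (7, 0).
  primal value c^T x* = 7.
Solving the dual: y* = (0, 0, 1).
  dual value b^T y* = 7.
Strong duality: c^T x* = b^T y*. Confirmed.

7


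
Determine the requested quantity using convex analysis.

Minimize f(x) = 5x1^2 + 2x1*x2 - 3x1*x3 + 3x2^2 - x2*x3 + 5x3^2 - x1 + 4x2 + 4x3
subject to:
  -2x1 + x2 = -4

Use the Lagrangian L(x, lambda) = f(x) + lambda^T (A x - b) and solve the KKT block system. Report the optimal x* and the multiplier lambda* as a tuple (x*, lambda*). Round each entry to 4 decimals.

Form the Lagrangian:
  L(x, lambda) = (1/2) x^T Q x + c^T x + lambda^T (A x - b)
Stationarity (grad_x L = 0): Q x + c + A^T lambda = 0.
Primal feasibility: A x = b.

This gives the KKT block system:
  [ Q   A^T ] [ x     ]   [-c ]
  [ A    0  ] [ lambda ] = [ b ]

Solving the linear system:
  x*      = (1.1392, -1.7215, -0.2304)
  lambda* = (3.8203)
  f(x*)   = 3.1671

x* = (1.1392, -1.7215, -0.2304), lambda* = (3.8203)


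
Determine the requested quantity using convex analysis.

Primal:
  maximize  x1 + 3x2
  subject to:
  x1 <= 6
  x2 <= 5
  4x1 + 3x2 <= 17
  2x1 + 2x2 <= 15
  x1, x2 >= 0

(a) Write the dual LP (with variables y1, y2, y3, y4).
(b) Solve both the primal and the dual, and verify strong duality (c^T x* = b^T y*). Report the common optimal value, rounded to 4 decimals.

The standard primal-dual pair for 'max c^T x s.t. A x <= b, x >= 0' is:
  Dual:  min b^T y  s.t.  A^T y >= c,  y >= 0.

So the dual LP is:
  minimize  6y1 + 5y2 + 17y3 + 15y4
  subject to:
    y1 + 4y3 + 2y4 >= 1
    y2 + 3y3 + 2y4 >= 3
    y1, y2, y3, y4 >= 0

Solving the primal: x* = (0.5, 5).
  primal value c^T x* = 15.5.
Solving the dual: y* = (0, 2.25, 0.25, 0).
  dual value b^T y* = 15.5.
Strong duality: c^T x* = b^T y*. Confirmed.

15.5


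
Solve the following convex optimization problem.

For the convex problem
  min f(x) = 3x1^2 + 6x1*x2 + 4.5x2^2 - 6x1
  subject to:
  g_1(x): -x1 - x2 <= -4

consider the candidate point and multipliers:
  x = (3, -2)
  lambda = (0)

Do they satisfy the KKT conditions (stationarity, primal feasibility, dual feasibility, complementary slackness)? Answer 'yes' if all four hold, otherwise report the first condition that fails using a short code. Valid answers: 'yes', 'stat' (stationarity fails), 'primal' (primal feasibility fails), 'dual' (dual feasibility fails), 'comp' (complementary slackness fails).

Gradient of f: grad f(x) = Q x + c = (0, 0)
Constraint values g_i(x) = a_i^T x - b_i:
  g_1((3, -2)) = 3
Stationarity residual: grad f(x) + sum_i lambda_i a_i = (0, 0)
  -> stationarity OK
Primal feasibility (all g_i <= 0): FAILS
Dual feasibility (all lambda_i >= 0): OK
Complementary slackness (lambda_i * g_i(x) = 0 for all i): OK

Verdict: the first failing condition is primal_feasibility -> primal.

primal


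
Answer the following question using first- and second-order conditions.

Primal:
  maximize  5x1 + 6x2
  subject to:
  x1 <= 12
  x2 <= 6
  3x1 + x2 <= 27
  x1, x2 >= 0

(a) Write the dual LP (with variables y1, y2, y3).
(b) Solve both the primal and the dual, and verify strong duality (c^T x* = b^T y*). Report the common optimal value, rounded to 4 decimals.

The standard primal-dual pair for 'max c^T x s.t. A x <= b, x >= 0' is:
  Dual:  min b^T y  s.t.  A^T y >= c,  y >= 0.

So the dual LP is:
  minimize  12y1 + 6y2 + 27y3
  subject to:
    y1 + 3y3 >= 5
    y2 + y3 >= 6
    y1, y2, y3 >= 0

Solving the primal: x* = (7, 6).
  primal value c^T x* = 71.
Solving the dual: y* = (0, 4.3333, 1.6667).
  dual value b^T y* = 71.
Strong duality: c^T x* = b^T y*. Confirmed.

71


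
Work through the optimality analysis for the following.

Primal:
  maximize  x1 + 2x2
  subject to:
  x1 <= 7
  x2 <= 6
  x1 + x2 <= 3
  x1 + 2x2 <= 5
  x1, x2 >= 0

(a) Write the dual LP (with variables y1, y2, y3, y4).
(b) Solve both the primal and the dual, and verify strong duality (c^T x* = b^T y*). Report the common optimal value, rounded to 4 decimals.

The standard primal-dual pair for 'max c^T x s.t. A x <= b, x >= 0' is:
  Dual:  min b^T y  s.t.  A^T y >= c,  y >= 0.

So the dual LP is:
  minimize  7y1 + 6y2 + 3y3 + 5y4
  subject to:
    y1 + y3 + y4 >= 1
    y2 + y3 + 2y4 >= 2
    y1, y2, y3, y4 >= 0

Solving the primal: x* = (1, 2).
  primal value c^T x* = 5.
Solving the dual: y* = (0, 0, 0, 1).
  dual value b^T y* = 5.
Strong duality: c^T x* = b^T y*. Confirmed.

5


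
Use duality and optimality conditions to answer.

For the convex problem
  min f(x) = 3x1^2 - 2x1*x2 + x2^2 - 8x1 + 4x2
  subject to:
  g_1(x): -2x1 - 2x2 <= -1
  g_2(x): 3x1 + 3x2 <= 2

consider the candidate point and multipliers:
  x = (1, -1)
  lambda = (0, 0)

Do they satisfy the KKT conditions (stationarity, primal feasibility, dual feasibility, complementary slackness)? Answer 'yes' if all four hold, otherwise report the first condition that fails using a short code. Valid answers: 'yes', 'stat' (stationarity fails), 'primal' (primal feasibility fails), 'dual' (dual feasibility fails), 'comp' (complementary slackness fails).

Gradient of f: grad f(x) = Q x + c = (0, 0)
Constraint values g_i(x) = a_i^T x - b_i:
  g_1((1, -1)) = 1
  g_2((1, -1)) = -2
Stationarity residual: grad f(x) + sum_i lambda_i a_i = (0, 0)
  -> stationarity OK
Primal feasibility (all g_i <= 0): FAILS
Dual feasibility (all lambda_i >= 0): OK
Complementary slackness (lambda_i * g_i(x) = 0 for all i): OK

Verdict: the first failing condition is primal_feasibility -> primal.

primal


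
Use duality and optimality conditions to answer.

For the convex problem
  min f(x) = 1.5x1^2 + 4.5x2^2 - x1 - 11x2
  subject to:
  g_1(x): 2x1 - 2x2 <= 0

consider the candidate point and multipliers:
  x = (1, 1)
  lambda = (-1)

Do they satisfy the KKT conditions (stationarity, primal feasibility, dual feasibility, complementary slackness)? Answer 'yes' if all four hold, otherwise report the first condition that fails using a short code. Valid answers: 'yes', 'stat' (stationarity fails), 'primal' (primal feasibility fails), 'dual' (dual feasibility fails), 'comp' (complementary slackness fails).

Gradient of f: grad f(x) = Q x + c = (2, -2)
Constraint values g_i(x) = a_i^T x - b_i:
  g_1((1, 1)) = 0
Stationarity residual: grad f(x) + sum_i lambda_i a_i = (0, 0)
  -> stationarity OK
Primal feasibility (all g_i <= 0): OK
Dual feasibility (all lambda_i >= 0): FAILS
Complementary slackness (lambda_i * g_i(x) = 0 for all i): OK

Verdict: the first failing condition is dual_feasibility -> dual.

dual


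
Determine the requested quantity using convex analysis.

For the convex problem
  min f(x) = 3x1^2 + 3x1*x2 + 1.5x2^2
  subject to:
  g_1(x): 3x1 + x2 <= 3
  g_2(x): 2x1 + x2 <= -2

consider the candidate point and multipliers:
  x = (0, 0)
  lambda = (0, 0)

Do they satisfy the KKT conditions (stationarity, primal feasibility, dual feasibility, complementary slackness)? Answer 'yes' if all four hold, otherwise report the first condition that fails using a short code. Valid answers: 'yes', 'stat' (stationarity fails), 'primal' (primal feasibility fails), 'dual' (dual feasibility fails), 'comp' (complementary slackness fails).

Gradient of f: grad f(x) = Q x + c = (0, 0)
Constraint values g_i(x) = a_i^T x - b_i:
  g_1((0, 0)) = -3
  g_2((0, 0)) = 2
Stationarity residual: grad f(x) + sum_i lambda_i a_i = (0, 0)
  -> stationarity OK
Primal feasibility (all g_i <= 0): FAILS
Dual feasibility (all lambda_i >= 0): OK
Complementary slackness (lambda_i * g_i(x) = 0 for all i): OK

Verdict: the first failing condition is primal_feasibility -> primal.

primal
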